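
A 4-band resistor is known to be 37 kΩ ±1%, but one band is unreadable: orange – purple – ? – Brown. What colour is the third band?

37000 Ω = 37 × 10^3.
The third band is the multiplier, 10^3, which is orange.

orange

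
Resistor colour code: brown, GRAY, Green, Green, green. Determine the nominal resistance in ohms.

Brown → 1 (first significant figure)
Grey → 8 (second significant figure)
Green → 5 (third significant figure)
Green → ×10^5 multiplier
185 × 100000 = 18500000 Ω

18500000 Ω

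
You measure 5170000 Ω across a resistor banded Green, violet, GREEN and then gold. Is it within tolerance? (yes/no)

Green → 5 (first significant figure)
Violet → 7 (second significant figure)
Green → ×10^5 multiplier
Gold → ±5% tolerance
57 × 100000 = 5700000 Ω
Allowed range: 5415000 Ω to 5985000 Ω.
5170000 Ω lies outside that range.

no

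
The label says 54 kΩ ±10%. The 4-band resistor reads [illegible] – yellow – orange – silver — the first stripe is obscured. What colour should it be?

54000 Ω = 54 × 10^3.
The first band gives digit 5 of the significand, and 5 is green.

green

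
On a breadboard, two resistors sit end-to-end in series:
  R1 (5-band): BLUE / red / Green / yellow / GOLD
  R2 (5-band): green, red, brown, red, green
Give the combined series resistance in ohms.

R1: blue, red, green → 625; yellow ×10^4 → 6250000 Ω.
R2: green, red, brown → 521; red ×10^2 → 52100 Ω.
Series: 6250000 + 52100 = 6302100 Ω.

6302100 Ω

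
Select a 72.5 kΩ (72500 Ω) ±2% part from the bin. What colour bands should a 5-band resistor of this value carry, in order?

violet, red, green, red, red

72500 Ω = 725 × 10^2.
7 → violet
2 → red
5 → green
Multiplier 10^2 → red.
±2% tolerance → red.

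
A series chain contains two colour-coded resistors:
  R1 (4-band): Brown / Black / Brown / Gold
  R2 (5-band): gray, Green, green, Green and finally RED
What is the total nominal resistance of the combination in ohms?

85500100 Ω

R1: brown, black → 10; brown ×10 → 100 Ω.
R2: grey, green, green → 855; green ×10^5 → 85500000 Ω.
Series: 100 + 85500000 = 85500100 Ω.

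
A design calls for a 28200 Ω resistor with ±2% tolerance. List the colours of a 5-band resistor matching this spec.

28200 Ω = 282 × 10^2.
2 → red
8 → grey
2 → red
Multiplier 10^2 → red.
±2% tolerance → red.

red, grey, red, red, red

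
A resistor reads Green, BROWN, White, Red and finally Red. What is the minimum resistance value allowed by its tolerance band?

50862 Ω

Green → 5 (first significant figure)
Brown → 1 (second significant figure)
White → 9 (third significant figure)
Red → ×10^2 multiplier
Red → ±2% tolerance
519 × 100 = 51900 Ω
Minimum = 51900 × (1 − 2/100) = 50862 Ω.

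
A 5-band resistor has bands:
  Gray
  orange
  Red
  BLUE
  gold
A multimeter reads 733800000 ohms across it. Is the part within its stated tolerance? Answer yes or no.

no

Grey → 8 (first significant figure)
Orange → 3 (second significant figure)
Red → 2 (third significant figure)
Blue → ×10^6 multiplier
Gold → ±5% tolerance
832 × 1000000 = 832000000 Ω
Allowed range: 790400000 Ω to 873600000 Ω.
733800000 ohms lies outside that range.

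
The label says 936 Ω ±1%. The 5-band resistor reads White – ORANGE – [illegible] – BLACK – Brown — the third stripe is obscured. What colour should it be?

blue

936 Ω = 936 × 10^0.
The third band gives digit 6 of the significand, and 6 is blue.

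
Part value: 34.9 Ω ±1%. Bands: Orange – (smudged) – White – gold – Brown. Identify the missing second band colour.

yellow

34.9 Ω = 349 × 10^-1.
The second band gives digit 4 of the significand, and 4 is yellow.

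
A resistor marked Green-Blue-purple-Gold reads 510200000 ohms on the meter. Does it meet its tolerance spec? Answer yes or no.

no

Green → 5 (first significant figure)
Blue → 6 (second significant figure)
Violet → ×10^7 multiplier
Gold → ±5% tolerance
56 × 10000000 = 560000000 Ω
Allowed range: 532000000 Ω to 588000000 Ω.
510200000 ohms lies outside that range.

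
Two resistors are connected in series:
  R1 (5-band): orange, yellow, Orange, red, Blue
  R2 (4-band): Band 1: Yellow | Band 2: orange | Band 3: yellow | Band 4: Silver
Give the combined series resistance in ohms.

R1: orange, yellow, orange → 343; red ×10^2 → 34300 Ω.
R2: yellow, orange → 43; yellow ×10^4 → 430000 Ω.
Series: 34300 + 430000 = 464300 Ω.

464300 Ω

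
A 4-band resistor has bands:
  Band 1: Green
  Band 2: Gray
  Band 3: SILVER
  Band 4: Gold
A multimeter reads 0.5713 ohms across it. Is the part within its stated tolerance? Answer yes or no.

Green → 5 (first significant figure)
Grey → 8 (second significant figure)
Silver → ×0.01 multiplier
Gold → ±5% tolerance
58 × 0.01 = 0.58 Ω
Allowed range: 0.551 Ω to 0.609 Ω.
0.5713 ohms lies inside that range.

yes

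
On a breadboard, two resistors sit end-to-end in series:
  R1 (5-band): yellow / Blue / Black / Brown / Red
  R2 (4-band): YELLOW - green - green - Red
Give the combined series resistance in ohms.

4504600 Ω

R1: yellow, blue, black → 460; brown ×10 → 4600 Ω.
R2: yellow, green → 45; green ×10^5 → 4500000 Ω.
Series: 4600 + 4500000 = 4504600 Ω.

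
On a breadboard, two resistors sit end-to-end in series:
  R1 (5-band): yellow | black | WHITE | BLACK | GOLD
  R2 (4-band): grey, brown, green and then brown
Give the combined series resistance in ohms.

8100409 Ω

R1: yellow, black, white → 409; black ×1 → 409 Ω.
R2: grey, brown → 81; green ×10^5 → 8100000 Ω.
Series: 409 + 8100000 = 8100409 Ω.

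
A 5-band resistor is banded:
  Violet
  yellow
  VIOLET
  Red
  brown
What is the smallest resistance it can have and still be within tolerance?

73953 Ω

Violet → 7 (first significant figure)
Yellow → 4 (second significant figure)
Violet → 7 (third significant figure)
Red → ×10^2 multiplier
Brown → ±1% tolerance
747 × 100 = 74700 Ω
Smallest = 74700 × (1 − 1/100) = 73953 Ω.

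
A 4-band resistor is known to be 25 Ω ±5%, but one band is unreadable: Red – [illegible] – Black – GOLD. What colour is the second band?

25 Ω = 25 × 10^0.
The second band gives digit 5 of the significand, and 5 is green.

green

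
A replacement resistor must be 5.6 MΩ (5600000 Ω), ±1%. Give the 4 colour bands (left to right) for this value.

5600000 Ω = 56 × 10^5.
5 → green
6 → blue
Multiplier 10^5 → green.
±1% tolerance → brown.

green, blue, green, brown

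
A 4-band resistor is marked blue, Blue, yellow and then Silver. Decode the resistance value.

660000 Ω

Blue → 6 (first significant figure)
Blue → 6 (second significant figure)
Yellow → ×10^4 multiplier
66 × 10000 = 660000 Ω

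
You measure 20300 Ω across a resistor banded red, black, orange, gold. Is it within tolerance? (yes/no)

yes

Red → 2 (first significant figure)
Black → 0 (second significant figure)
Orange → ×10^3 multiplier
Gold → ±5% tolerance
20 × 1000 = 20000 Ω
Allowed range: 19000 Ω to 21000 Ω.
20300 Ω lies inside that range.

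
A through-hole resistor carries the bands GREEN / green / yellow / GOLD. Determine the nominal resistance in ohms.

Green → 5 (first significant figure)
Green → 5 (second significant figure)
Yellow → ×10^4 multiplier
55 × 10000 = 550000 Ω

550000 Ω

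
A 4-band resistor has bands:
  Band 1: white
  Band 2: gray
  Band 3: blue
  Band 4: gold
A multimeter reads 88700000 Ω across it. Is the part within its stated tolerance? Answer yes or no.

no

White → 9 (first significant figure)
Grey → 8 (second significant figure)
Blue → ×10^6 multiplier
Gold → ±5% tolerance
98 × 1000000 = 98000000 Ω
Allowed range: 93100000 Ω to 102900000 Ω.
88700000 Ω lies outside that range.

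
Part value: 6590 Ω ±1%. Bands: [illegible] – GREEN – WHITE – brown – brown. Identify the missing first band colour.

6590 Ω = 659 × 10^1.
The first band gives digit 6 of the significand, and 6 is blue.

blue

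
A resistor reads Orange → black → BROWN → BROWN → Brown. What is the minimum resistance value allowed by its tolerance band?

2979.9 Ω

Orange → 3 (first significant figure)
Black → 0 (second significant figure)
Brown → 1 (third significant figure)
Brown → ×10 multiplier
Brown → ±1% tolerance
301 × 10 = 3010 Ω
Minimum = 3010 × (1 − 1/100) = 2979.9 Ω.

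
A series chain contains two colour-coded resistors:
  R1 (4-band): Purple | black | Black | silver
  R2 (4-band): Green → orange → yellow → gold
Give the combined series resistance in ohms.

R1: violet, black → 70; black ×1 → 70 Ω.
R2: green, orange → 53; yellow ×10^4 → 530000 Ω.
Series: 70 + 530000 = 530070 Ω.

530070 Ω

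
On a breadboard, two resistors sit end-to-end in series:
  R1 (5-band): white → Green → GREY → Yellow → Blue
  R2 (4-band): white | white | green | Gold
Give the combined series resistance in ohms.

19480000 Ω

R1: white, green, grey → 958; yellow ×10^4 → 9580000 Ω.
R2: white, white → 99; green ×10^5 → 9900000 Ω.
Series: 9580000 + 9900000 = 19480000 Ω.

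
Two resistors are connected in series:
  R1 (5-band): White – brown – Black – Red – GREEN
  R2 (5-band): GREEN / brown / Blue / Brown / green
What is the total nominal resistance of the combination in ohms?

96160 Ω

R1: white, brown, black → 910; red ×10^2 → 91000 Ω.
R2: green, brown, blue → 516; brown ×10 → 5160 Ω.
Series: 91000 + 5160 = 96160 Ω.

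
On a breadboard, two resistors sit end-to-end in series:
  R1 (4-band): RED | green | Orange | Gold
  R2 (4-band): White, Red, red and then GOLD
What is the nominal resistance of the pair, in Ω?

R1: red, green → 25; orange ×10^3 → 25000 Ω.
R2: white, red → 92; red ×10^2 → 9200 Ω.
Series: 25000 + 9200 = 34200 Ω.

34200 Ω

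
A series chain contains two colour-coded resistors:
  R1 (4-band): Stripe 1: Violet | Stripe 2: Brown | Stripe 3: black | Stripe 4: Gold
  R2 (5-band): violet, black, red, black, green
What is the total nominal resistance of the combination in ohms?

773 Ω

R1: violet, brown → 71; black ×1 → 71 Ω.
R2: violet, black, red → 702; black ×1 → 702 Ω.
Series: 71 + 702 = 773 Ω.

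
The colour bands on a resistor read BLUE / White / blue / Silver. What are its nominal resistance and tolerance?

Blue → 6 (first significant figure)
White → 9 (second significant figure)
Blue → ×10^6 multiplier
Silver → ±10% tolerance
69 × 1000000 = 69000000 Ω

69000000 Ω ±10%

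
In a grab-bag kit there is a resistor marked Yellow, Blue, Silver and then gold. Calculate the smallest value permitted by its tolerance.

0.437 Ω

Yellow → 4 (first significant figure)
Blue → 6 (second significant figure)
Silver → ×0.01 multiplier
Gold → ±5% tolerance
46 × 0.01 = 0.46 Ω
Smallest = 0.46 × (1 − 5/100) = 0.437 Ω.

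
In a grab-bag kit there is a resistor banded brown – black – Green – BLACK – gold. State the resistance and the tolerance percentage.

105 Ω ±5%

Brown → 1 (first significant figure)
Black → 0 (second significant figure)
Green → 5 (third significant figure)
Black → ×1 multiplier
Gold → ±5% tolerance
105 × 1 = 105 Ω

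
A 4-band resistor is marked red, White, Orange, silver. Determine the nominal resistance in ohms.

29000 Ω

Red → 2 (first significant figure)
White → 9 (second significant figure)
Orange → ×10^3 multiplier
29 × 1000 = 29000 Ω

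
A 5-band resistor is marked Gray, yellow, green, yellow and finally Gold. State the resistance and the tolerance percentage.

8450000 Ω ±5%

Grey → 8 (first significant figure)
Yellow → 4 (second significant figure)
Green → 5 (third significant figure)
Yellow → ×10^4 multiplier
Gold → ±5% tolerance
845 × 10000 = 8450000 Ω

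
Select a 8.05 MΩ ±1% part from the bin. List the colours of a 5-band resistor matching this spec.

8050000 Ω = 805 × 10^4.
8 → grey
0 → black
5 → green
Multiplier 10^4 → yellow.
±1% tolerance → brown.

grey, black, green, yellow, brown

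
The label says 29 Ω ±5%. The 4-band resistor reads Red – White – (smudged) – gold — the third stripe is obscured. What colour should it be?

29 Ω = 29 × 10^0.
The third band is the multiplier, 10^0, which is black.

black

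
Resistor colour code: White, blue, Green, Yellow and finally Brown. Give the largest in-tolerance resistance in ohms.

White → 9 (first significant figure)
Blue → 6 (second significant figure)
Green → 5 (third significant figure)
Yellow → ×10^4 multiplier
Brown → ±1% tolerance
965 × 10000 = 9650000 Ω
Largest = 9650000 × (1 + 1/100) = 9746500 Ω.

9746500 Ω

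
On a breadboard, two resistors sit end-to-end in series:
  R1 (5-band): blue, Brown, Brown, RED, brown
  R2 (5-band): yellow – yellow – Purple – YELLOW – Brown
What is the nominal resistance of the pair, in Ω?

R1: blue, brown, brown → 611; red ×10^2 → 61100 Ω.
R2: yellow, yellow, violet → 447; yellow ×10^4 → 4470000 Ω.
Series: 61100 + 4470000 = 4531100 Ω.

4531100 Ω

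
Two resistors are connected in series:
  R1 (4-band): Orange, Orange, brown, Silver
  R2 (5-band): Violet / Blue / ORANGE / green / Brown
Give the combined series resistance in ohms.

76300330 Ω

R1: orange, orange → 33; brown ×10 → 330 Ω.
R2: violet, blue, orange → 763; green ×10^5 → 76300000 Ω.
Series: 330 + 76300000 = 76300330 Ω.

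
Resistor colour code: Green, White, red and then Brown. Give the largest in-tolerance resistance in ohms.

5959 Ω

Green → 5 (first significant figure)
White → 9 (second significant figure)
Red → ×10^2 multiplier
Brown → ±1% tolerance
59 × 100 = 5900 Ω
Largest = 5900 × (1 + 1/100) = 5959 Ω.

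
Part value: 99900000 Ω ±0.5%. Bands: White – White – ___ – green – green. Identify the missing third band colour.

99900000 Ω = 999 × 10^5.
The third band gives digit 9 of the significand, and 9 is white.

white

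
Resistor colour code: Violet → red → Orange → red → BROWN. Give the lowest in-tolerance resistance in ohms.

71577 Ω

Violet → 7 (first significant figure)
Red → 2 (second significant figure)
Orange → 3 (third significant figure)
Red → ×10^2 multiplier
Brown → ±1% tolerance
723 × 100 = 72300 Ω
Lowest = 72300 × (1 − 1/100) = 71577 Ω.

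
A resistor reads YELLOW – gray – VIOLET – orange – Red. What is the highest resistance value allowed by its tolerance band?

Yellow → 4 (first significant figure)
Grey → 8 (second significant figure)
Violet → 7 (third significant figure)
Orange → ×10^3 multiplier
Red → ±2% tolerance
487 × 1000 = 487000 Ω
Highest = 487000 × (1 + 2/100) = 496740 Ω.

496740 Ω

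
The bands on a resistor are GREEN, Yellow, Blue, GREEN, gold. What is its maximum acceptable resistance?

57330000 Ω

Green → 5 (first significant figure)
Yellow → 4 (second significant figure)
Blue → 6 (third significant figure)
Green → ×10^5 multiplier
Gold → ±5% tolerance
546 × 100000 = 54600000 Ω
Maximum = 54600000 × (1 + 5/100) = 57330000 Ω.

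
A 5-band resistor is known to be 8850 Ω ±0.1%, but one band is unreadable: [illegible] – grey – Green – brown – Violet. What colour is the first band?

grey

8850 Ω = 885 × 10^1.
The first band gives digit 8 of the significand, and 8 is grey.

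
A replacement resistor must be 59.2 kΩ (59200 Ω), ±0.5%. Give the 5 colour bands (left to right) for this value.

59200 Ω = 592 × 10^2.
5 → green
9 → white
2 → red
Multiplier 10^2 → red.
±0.5% tolerance → green.

green, white, red, red, green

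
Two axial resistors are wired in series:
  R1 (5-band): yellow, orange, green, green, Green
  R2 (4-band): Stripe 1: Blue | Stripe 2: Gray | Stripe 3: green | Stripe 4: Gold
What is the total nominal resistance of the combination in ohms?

R1: yellow, orange, green → 435; green ×10^5 → 43500000 Ω.
R2: blue, grey → 68; green ×10^5 → 6800000 Ω.
Series: 43500000 + 6800000 = 50300000 Ω.

50300000 Ω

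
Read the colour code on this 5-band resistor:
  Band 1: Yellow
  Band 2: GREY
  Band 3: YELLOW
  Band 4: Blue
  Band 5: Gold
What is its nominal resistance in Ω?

Yellow → 4 (first significant figure)
Grey → 8 (second significant figure)
Yellow → 4 (third significant figure)
Blue → ×10^6 multiplier
484 × 1000000 = 484000000 Ω

484000000 Ω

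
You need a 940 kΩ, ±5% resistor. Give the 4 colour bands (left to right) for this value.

940000 Ω = 94 × 10^4.
9 → white
4 → yellow
Multiplier 10^4 → yellow.
±5% tolerance → gold.

white, yellow, yellow, gold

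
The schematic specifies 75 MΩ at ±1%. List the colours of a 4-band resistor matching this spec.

violet, green, blue, brown

75000000 Ω = 75 × 10^6.
7 → violet
5 → green
Multiplier 10^6 → blue.
±1% tolerance → brown.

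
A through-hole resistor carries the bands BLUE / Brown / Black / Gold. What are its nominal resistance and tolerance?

61 Ω ±5%

Blue → 6 (first significant figure)
Brown → 1 (second significant figure)
Black → ×1 multiplier
Gold → ±5% tolerance
61 × 1 = 61 Ω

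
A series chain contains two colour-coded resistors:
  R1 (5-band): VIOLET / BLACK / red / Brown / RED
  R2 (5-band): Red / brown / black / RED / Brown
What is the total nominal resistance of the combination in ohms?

R1: violet, black, red → 702; brown ×10 → 7020 Ω.
R2: red, brown, black → 210; red ×10^2 → 21000 Ω.
Series: 7020 + 21000 = 28020 Ω.

28020 Ω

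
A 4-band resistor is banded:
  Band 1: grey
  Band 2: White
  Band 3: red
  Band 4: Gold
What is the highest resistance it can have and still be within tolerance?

9345 Ω

Grey → 8 (first significant figure)
White → 9 (second significant figure)
Red → ×10^2 multiplier
Gold → ±5% tolerance
89 × 100 = 8900 Ω
Highest = 8900 × (1 + 5/100) = 9345 Ω.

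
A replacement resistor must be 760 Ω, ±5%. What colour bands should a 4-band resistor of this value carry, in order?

violet, blue, brown, gold

760 Ω = 76 × 10^1.
7 → violet
6 → blue
Multiplier 10^1 → brown.
±5% tolerance → gold.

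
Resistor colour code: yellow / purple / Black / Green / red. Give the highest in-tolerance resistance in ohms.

47940000 Ω

Yellow → 4 (first significant figure)
Violet → 7 (second significant figure)
Black → 0 (third significant figure)
Green → ×10^5 multiplier
Red → ±2% tolerance
470 × 100000 = 47000000 Ω
Highest = 47000000 × (1 + 2/100) = 47940000 Ω.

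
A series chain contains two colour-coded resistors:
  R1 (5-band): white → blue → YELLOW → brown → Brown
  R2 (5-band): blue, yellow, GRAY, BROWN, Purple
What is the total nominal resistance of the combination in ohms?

16120 Ω

R1: white, blue, yellow → 964; brown ×10 → 9640 Ω.
R2: blue, yellow, grey → 648; brown ×10 → 6480 Ω.
Series: 9640 + 6480 = 16120 Ω.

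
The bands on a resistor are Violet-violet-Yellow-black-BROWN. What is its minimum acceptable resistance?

766.26 Ω

Violet → 7 (first significant figure)
Violet → 7 (second significant figure)
Yellow → 4 (third significant figure)
Black → ×1 multiplier
Brown → ±1% tolerance
774 × 1 = 774 Ω
Minimum = 774 × (1 − 1/100) = 766.26 Ω.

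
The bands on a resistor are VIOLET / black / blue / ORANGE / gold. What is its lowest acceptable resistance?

Violet → 7 (first significant figure)
Black → 0 (second significant figure)
Blue → 6 (third significant figure)
Orange → ×10^3 multiplier
Gold → ±5% tolerance
706 × 1000 = 706000 Ω
Lowest = 706000 × (1 − 5/100) = 670700 Ω.

670700 Ω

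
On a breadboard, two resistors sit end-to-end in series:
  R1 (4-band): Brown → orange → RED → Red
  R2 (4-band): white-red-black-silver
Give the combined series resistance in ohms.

1392 Ω

R1: brown, orange → 13; red ×10^2 → 1300 Ω.
R2: white, red → 92; black ×1 → 92 Ω.
Series: 1300 + 92 = 1392 Ω.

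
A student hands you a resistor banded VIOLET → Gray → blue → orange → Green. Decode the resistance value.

Violet → 7 (first significant figure)
Grey → 8 (second significant figure)
Blue → 6 (third significant figure)
Orange → ×10^3 multiplier
786 × 1000 = 786000 Ω

786000 Ω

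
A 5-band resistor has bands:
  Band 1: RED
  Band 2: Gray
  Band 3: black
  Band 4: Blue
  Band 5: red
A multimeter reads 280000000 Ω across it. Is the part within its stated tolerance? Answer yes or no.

Red → 2 (first significant figure)
Grey → 8 (second significant figure)
Black → 0 (third significant figure)
Blue → ×10^6 multiplier
Red → ±2% tolerance
280 × 1000000 = 280000000 Ω
Allowed range: 274400000 Ω to 285600000 Ω.
280000000 Ω lies inside that range.

yes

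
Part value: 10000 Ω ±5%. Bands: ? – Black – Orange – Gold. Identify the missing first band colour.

brown

10000 Ω = 10 × 10^3.
The first band gives digit 1 of the significand, and 1 is brown.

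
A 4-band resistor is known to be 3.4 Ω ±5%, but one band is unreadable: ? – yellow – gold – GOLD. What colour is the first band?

3.4 Ω = 34 × 10^-1.
The first band gives digit 3 of the significand, and 3 is orange.

orange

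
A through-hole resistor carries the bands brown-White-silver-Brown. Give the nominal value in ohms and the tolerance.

0.19 Ω ±1%

Brown → 1 (first significant figure)
White → 9 (second significant figure)
Silver → ×0.01 multiplier
Brown → ±1% tolerance
19 × 0.01 = 0.19 Ω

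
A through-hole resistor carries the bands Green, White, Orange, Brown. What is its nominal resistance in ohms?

59000 Ω

Green → 5 (first significant figure)
White → 9 (second significant figure)
Orange → ×10^3 multiplier
59 × 1000 = 59000 Ω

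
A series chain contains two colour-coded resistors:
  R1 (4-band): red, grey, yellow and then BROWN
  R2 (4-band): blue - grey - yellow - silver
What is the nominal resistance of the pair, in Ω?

960000 Ω

R1: red, grey → 28; yellow ×10^4 → 280000 Ω.
R2: blue, grey → 68; yellow ×10^4 → 680000 Ω.
Series: 280000 + 680000 = 960000 Ω.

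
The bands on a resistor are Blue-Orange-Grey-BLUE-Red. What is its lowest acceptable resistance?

Blue → 6 (first significant figure)
Orange → 3 (second significant figure)
Grey → 8 (third significant figure)
Blue → ×10^6 multiplier
Red → ±2% tolerance
638 × 1000000 = 638000000 Ω
Lowest = 638000000 × (1 − 2/100) = 625240000 Ω.

625240000 Ω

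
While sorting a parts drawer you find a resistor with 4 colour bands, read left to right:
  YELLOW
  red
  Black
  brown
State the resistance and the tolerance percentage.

42 Ω ±1%

Yellow → 4 (first significant figure)
Red → 2 (second significant figure)
Black → ×1 multiplier
Brown → ±1% tolerance
42 × 1 = 42 Ω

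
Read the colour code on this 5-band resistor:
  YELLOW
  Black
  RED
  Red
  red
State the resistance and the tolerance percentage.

40200 Ω ±2%

Yellow → 4 (first significant figure)
Black → 0 (second significant figure)
Red → 2 (third significant figure)
Red → ×10^2 multiplier
Red → ±2% tolerance
402 × 100 = 40200 Ω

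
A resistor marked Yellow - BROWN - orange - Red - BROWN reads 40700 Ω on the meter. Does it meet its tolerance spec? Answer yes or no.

Yellow → 4 (first significant figure)
Brown → 1 (second significant figure)
Orange → 3 (third significant figure)
Red → ×10^2 multiplier
Brown → ±1% tolerance
413 × 100 = 41300 Ω
Allowed range: 40887 Ω to 41713 Ω.
40700 Ω lies outside that range.

no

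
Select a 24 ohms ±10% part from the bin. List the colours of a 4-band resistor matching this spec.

24 Ω = 24 × 10^0.
2 → red
4 → yellow
Multiplier 10^0 → black.
±10% tolerance → silver.

red, yellow, black, silver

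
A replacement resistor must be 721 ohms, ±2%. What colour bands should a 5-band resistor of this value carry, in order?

violet, red, brown, black, red

721 Ω = 721 × 10^0.
7 → violet
2 → red
1 → brown
Multiplier 10^0 → black.
±2% tolerance → red.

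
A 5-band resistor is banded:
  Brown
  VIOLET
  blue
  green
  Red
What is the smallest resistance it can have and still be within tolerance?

17248000 Ω

Brown → 1 (first significant figure)
Violet → 7 (second significant figure)
Blue → 6 (third significant figure)
Green → ×10^5 multiplier
Red → ±2% tolerance
176 × 100000 = 17600000 Ω
Smallest = 17600000 × (1 − 2/100) = 17248000 Ω.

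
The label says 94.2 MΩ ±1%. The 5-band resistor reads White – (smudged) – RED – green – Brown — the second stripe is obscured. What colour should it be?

94200000 Ω = 942 × 10^5.
The second band gives digit 4 of the significand, and 4 is yellow.

yellow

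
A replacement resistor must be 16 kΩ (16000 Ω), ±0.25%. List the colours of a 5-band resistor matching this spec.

brown, blue, black, red, blue

16000 Ω = 160 × 10^2.
1 → brown
6 → blue
0 → black
Multiplier 10^2 → red.
±0.25% tolerance → blue.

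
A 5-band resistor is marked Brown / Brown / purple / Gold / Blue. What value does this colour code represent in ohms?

Brown → 1 (first significant figure)
Brown → 1 (second significant figure)
Violet → 7 (third significant figure)
Gold → ×0.1 multiplier
117 × 0.1 = 11.7 Ω

11.7 Ω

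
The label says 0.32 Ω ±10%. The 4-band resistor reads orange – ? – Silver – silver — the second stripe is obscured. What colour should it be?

0.32 Ω = 32 × 10^-2.
The second band gives digit 2 of the significand, and 2 is red.

red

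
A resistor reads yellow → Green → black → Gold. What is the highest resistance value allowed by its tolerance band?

47.25 Ω

Yellow → 4 (first significant figure)
Green → 5 (second significant figure)
Black → ×1 multiplier
Gold → ±5% tolerance
45 × 1 = 45 Ω
Highest = 45 × (1 + 5/100) = 47.25 Ω.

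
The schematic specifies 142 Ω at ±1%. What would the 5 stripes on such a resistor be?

brown, yellow, red, black, brown

142 Ω = 142 × 10^0.
1 → brown
4 → yellow
2 → red
Multiplier 10^0 → black.
±1% tolerance → brown.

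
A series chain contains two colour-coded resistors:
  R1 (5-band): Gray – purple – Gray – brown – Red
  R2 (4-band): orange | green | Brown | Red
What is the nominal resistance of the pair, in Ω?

R1: grey, violet, grey → 878; brown ×10 → 8780 Ω.
R2: orange, green → 35; brown ×10 → 350 Ω.
Series: 8780 + 350 = 9130 Ω.

9130 Ω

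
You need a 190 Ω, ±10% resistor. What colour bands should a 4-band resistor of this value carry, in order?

brown, white, brown, silver

190 Ω = 19 × 10^1.
1 → brown
9 → white
Multiplier 10^1 → brown.
±10% tolerance → silver.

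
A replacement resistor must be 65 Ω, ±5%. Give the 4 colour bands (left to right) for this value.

blue, green, black, gold

65 Ω = 65 × 10^0.
6 → blue
5 → green
Multiplier 10^0 → black.
±5% tolerance → gold.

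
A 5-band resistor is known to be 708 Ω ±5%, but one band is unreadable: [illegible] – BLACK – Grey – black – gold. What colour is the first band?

violet

708 Ω = 708 × 10^0.
The first band gives digit 7 of the significand, and 7 is violet.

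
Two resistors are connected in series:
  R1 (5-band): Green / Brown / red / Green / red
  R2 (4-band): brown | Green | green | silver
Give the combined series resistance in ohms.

R1: green, brown, red → 512; green ×10^5 → 51200000 Ω.
R2: brown, green → 15; green ×10^5 → 1500000 Ω.
Series: 51200000 + 1500000 = 52700000 Ω.

52700000 Ω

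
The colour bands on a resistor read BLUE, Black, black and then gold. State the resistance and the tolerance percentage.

60 Ω ±5%

Blue → 6 (first significant figure)
Black → 0 (second significant figure)
Black → ×1 multiplier
Gold → ±5% tolerance
60 × 1 = 60 Ω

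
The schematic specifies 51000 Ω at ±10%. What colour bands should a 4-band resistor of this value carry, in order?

51000 Ω = 51 × 10^3.
5 → green
1 → brown
Multiplier 10^3 → orange.
±10% tolerance → silver.

green, brown, orange, silver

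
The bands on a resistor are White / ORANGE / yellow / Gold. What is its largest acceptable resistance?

976500 Ω

White → 9 (first significant figure)
Orange → 3 (second significant figure)
Yellow → ×10^4 multiplier
Gold → ±5% tolerance
93 × 10000 = 930000 Ω
Largest = 930000 × (1 + 5/100) = 976500 Ω.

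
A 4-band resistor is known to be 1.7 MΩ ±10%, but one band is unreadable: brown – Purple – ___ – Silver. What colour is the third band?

green

1700000 Ω = 17 × 10^5.
The third band is the multiplier, 10^5, which is green.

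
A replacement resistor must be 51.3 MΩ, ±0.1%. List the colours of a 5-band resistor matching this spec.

green, brown, orange, green, violet

51300000 Ω = 513 × 10^5.
5 → green
1 → brown
3 → orange
Multiplier 10^5 → green.
±0.1% tolerance → violet.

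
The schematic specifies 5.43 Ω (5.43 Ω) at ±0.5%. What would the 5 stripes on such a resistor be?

5.43 Ω = 543 × 10^-2.
5 → green
4 → yellow
3 → orange
Multiplier 10^-2 → silver.
±0.5% tolerance → green.

green, yellow, orange, silver, green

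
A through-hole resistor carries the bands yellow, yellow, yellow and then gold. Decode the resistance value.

440000 Ω

Yellow → 4 (first significant figure)
Yellow → 4 (second significant figure)
Yellow → ×10^4 multiplier
44 × 10000 = 440000 Ω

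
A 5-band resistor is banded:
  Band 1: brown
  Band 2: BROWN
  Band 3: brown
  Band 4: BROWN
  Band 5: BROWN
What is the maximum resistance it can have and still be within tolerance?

Brown → 1 (first significant figure)
Brown → 1 (second significant figure)
Brown → 1 (third significant figure)
Brown → ×10 multiplier
Brown → ±1% tolerance
111 × 10 = 1110 Ω
Maximum = 1110 × (1 + 1/100) = 1121.1 Ω.

1121.1 Ω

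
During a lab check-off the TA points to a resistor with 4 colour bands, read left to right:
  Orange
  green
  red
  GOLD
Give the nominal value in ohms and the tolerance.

3500 Ω ±5%

Orange → 3 (first significant figure)
Green → 5 (second significant figure)
Red → ×10^2 multiplier
Gold → ±5% tolerance
35 × 100 = 3500 Ω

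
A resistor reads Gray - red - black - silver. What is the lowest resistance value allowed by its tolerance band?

73.8 Ω

Grey → 8 (first significant figure)
Red → 2 (second significant figure)
Black → ×1 multiplier
Silver → ±10% tolerance
82 × 1 = 82 Ω
Lowest = 82 × (1 − 10/100) = 73.8 Ω.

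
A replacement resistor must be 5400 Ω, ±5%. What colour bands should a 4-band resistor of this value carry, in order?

green, yellow, red, gold

5400 Ω = 54 × 10^2.
5 → green
4 → yellow
Multiplier 10^2 → red.
±5% tolerance → gold.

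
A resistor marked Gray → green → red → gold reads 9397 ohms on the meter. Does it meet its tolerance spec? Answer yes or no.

Grey → 8 (first significant figure)
Green → 5 (second significant figure)
Red → ×10^2 multiplier
Gold → ±5% tolerance
85 × 100 = 8500 Ω
Allowed range: 8075 Ω to 8925 Ω.
9397 ohms lies outside that range.

no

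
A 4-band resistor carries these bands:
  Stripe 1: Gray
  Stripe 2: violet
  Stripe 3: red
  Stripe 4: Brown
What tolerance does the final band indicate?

The last band, brown, is the tolerance band.
Brown corresponds to ±1%.

±1%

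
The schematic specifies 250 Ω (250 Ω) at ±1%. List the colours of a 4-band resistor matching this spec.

red, green, brown, brown

250 Ω = 25 × 10^1.
2 → red
5 → green
Multiplier 10^1 → brown.
±1% tolerance → brown.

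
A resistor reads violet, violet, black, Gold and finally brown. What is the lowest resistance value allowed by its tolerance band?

Violet → 7 (first significant figure)
Violet → 7 (second significant figure)
Black → 0 (third significant figure)
Gold → ×0.1 multiplier
Brown → ±1% tolerance
770 × 0.1 = 77 Ω
Lowest = 77 × (1 − 1/100) = 76.23 Ω.

76.23 Ω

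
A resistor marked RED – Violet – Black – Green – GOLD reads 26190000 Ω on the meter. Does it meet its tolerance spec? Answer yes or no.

yes

Red → 2 (first significant figure)
Violet → 7 (second significant figure)
Black → 0 (third significant figure)
Green → ×10^5 multiplier
Gold → ±5% tolerance
270 × 100000 = 27000000 Ω
Allowed range: 25650000 Ω to 28350000 Ω.
26190000 Ω lies inside that range.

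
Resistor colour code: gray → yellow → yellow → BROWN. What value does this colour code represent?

Grey → 8 (first significant figure)
Yellow → 4 (second significant figure)
Yellow → ×10^4 multiplier
84 × 10000 = 840000 Ω

840000 Ω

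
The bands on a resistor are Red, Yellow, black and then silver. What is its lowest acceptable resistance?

Red → 2 (first significant figure)
Yellow → 4 (second significant figure)
Black → ×1 multiplier
Silver → ±10% tolerance
24 × 1 = 24 Ω
Lowest = 24 × (1 − 10/100) = 21.6 Ω.

21.6 Ω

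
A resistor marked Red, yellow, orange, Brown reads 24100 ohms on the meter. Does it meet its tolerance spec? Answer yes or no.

yes

Red → 2 (first significant figure)
Yellow → 4 (second significant figure)
Orange → ×10^3 multiplier
Brown → ±1% tolerance
24 × 1000 = 24000 Ω
Allowed range: 23760 Ω to 24240 Ω.
24100 ohms lies inside that range.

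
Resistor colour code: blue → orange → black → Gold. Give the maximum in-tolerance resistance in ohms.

Blue → 6 (first significant figure)
Orange → 3 (second significant figure)
Black → ×1 multiplier
Gold → ±5% tolerance
63 × 1 = 63 Ω
Maximum = 63 × (1 + 5/100) = 66.15 Ω.

66.15 Ω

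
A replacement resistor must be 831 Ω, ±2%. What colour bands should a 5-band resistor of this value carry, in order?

831 Ω = 831 × 10^0.
8 → grey
3 → orange
1 → brown
Multiplier 10^0 → black.
±2% tolerance → red.

grey, orange, brown, black, red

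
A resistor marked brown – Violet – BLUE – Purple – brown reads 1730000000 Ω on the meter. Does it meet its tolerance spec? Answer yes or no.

Brown → 1 (first significant figure)
Violet → 7 (second significant figure)
Blue → 6 (third significant figure)
Violet → ×10^7 multiplier
Brown → ±1% tolerance
176 × 10000000 = 1760000000 Ω
Allowed range: 1742400000 Ω to 1777600000 Ω.
1730000000 Ω lies outside that range.

no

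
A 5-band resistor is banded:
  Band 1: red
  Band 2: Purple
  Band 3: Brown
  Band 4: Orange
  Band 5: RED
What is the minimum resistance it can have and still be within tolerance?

Red → 2 (first significant figure)
Violet → 7 (second significant figure)
Brown → 1 (third significant figure)
Orange → ×10^3 multiplier
Red → ±2% tolerance
271 × 1000 = 271000 Ω
Minimum = 271000 × (1 − 2/100) = 265580 Ω.

265580 Ω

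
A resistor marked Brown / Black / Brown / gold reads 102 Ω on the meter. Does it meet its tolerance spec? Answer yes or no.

Brown → 1 (first significant figure)
Black → 0 (second significant figure)
Brown → ×10 multiplier
Gold → ±5% tolerance
10 × 10 = 100 Ω
Allowed range: 95 Ω to 105 Ω.
102 Ω lies inside that range.

yes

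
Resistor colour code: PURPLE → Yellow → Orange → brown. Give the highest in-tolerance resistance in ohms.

74740 Ω

Violet → 7 (first significant figure)
Yellow → 4 (second significant figure)
Orange → ×10^3 multiplier
Brown → ±1% tolerance
74 × 1000 = 74000 Ω
Highest = 74000 × (1 + 1/100) = 74740 Ω.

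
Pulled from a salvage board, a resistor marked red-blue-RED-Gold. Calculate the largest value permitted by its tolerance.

2730 Ω

Red → 2 (first significant figure)
Blue → 6 (second significant figure)
Red → ×10^2 multiplier
Gold → ±5% tolerance
26 × 100 = 2600 Ω
Largest = 2600 × (1 + 5/100) = 2730 Ω.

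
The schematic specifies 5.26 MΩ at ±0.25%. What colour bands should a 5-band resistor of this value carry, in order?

green, red, blue, yellow, blue

5260000 Ω = 526 × 10^4.
5 → green
2 → red
6 → blue
Multiplier 10^4 → yellow.
±0.25% tolerance → blue.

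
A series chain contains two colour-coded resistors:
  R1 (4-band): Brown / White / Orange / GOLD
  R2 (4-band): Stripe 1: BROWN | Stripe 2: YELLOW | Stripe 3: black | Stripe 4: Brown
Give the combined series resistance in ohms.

19014 Ω

R1: brown, white → 19; orange ×10^3 → 19000 Ω.
R2: brown, yellow → 14; black ×1 → 14 Ω.
Series: 19000 + 14 = 19014 Ω.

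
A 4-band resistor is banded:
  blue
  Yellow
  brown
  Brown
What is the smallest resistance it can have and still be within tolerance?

Blue → 6 (first significant figure)
Yellow → 4 (second significant figure)
Brown → ×10 multiplier
Brown → ±1% tolerance
64 × 10 = 640 Ω
Smallest = 640 × (1 − 1/100) = 633.6 Ω.

633.6 Ω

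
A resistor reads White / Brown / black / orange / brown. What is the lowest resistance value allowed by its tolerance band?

White → 9 (first significant figure)
Brown → 1 (second significant figure)
Black → 0 (third significant figure)
Orange → ×10^3 multiplier
Brown → ±1% tolerance
910 × 1000 = 910000 Ω
Lowest = 910000 × (1 − 1/100) = 900900 Ω.

900900 Ω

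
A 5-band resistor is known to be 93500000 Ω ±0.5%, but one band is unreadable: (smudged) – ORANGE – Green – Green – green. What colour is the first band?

93500000 Ω = 935 × 10^5.
The first band gives digit 9 of the significand, and 9 is white.

white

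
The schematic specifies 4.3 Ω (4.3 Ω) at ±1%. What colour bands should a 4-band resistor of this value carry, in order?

4.3 Ω = 43 × 10^-1.
4 → yellow
3 → orange
Multiplier 10^-1 → gold.
±1% tolerance → brown.

yellow, orange, gold, brown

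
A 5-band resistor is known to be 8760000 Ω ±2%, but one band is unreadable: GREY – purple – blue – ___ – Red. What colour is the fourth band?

yellow

8760000 Ω = 876 × 10^4.
The fourth band is the multiplier, 10^4, which is yellow.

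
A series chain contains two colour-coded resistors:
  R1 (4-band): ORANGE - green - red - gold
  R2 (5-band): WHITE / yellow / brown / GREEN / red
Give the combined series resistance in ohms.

94103500 Ω

R1: orange, green → 35; red ×10^2 → 3500 Ω.
R2: white, yellow, brown → 941; green ×10^5 → 94100000 Ω.
Series: 3500 + 94100000 = 94103500 Ω.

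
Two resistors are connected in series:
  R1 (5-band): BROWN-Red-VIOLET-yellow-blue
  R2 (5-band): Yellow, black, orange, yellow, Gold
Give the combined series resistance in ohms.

5300000 Ω

R1: brown, red, violet → 127; yellow ×10^4 → 1270000 Ω.
R2: yellow, black, orange → 403; yellow ×10^4 → 4030000 Ω.
Series: 1270000 + 4030000 = 5300000 Ω.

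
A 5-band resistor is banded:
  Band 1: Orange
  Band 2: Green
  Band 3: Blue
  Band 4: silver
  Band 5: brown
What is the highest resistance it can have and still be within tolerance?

Orange → 3 (first significant figure)
Green → 5 (second significant figure)
Blue → 6 (third significant figure)
Silver → ×0.01 multiplier
Brown → ±1% tolerance
356 × 0.01 = 3.56 Ω
Highest = 3.56 × (1 + 1/100) = 3.5956 Ω.

3.5956 Ω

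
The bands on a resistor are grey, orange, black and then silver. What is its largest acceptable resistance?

Grey → 8 (first significant figure)
Orange → 3 (second significant figure)
Black → ×1 multiplier
Silver → ±10% tolerance
83 × 1 = 83 Ω
Largest = 83 × (1 + 10/100) = 91.3 Ω.

91.3 Ω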